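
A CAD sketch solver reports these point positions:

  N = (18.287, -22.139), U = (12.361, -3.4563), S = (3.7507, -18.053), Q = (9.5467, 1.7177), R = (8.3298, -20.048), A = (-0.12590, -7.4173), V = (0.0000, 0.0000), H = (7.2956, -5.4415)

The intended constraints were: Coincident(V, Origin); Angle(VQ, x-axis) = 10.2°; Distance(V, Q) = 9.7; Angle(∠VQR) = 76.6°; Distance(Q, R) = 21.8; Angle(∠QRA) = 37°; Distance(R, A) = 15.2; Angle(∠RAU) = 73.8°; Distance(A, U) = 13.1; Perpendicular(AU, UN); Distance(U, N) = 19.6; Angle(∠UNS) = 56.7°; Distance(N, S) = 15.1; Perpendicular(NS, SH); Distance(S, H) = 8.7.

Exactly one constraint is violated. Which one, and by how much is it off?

Distance(S, H) = 8.7 — off by 4.40.

V = (0.00, 0.00) ✓; VQ at 10.20° ✓; |VQ| = 9.700 ✓; ∠VQR = 76.60° ✓; |QR| = 21.80 ✓; ∠QRA = 37.00° ✓; |RA| = 15.20 ✓; ∠RAU = 73.80° ✓; |AU| = 13.10 ✓; ∠(AU, UN) = 90.00° ✓; |UN| = 19.60 ✓; ∠UNS = 56.70° ✓; |NS| = 15.10 ✓; ∠(NS, SH) = 90.00° ✓; |SH| = 13.10 ✗.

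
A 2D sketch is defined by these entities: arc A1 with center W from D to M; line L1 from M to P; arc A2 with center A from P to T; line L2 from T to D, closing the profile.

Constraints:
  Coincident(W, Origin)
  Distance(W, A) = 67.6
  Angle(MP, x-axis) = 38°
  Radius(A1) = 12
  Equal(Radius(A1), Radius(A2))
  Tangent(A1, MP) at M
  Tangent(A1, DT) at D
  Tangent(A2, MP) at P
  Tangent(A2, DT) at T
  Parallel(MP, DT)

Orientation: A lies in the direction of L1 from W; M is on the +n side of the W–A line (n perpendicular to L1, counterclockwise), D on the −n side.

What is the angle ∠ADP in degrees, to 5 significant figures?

9.4804°

The slot axis is L1's direction at 38.0°, so u = (cos 38.0°, sin 38.0°) = (0.78801, 0.61566) and n = (−sin 38.0°, cos 38.0°) = (-0.61566, 0.78801). W is at the origin and A lies 67.6 along u from W, so A = 67.6·u = (53.270, 41.619). Tangency of A1 to both parallel lines with radius 12.0 puts M and D at W ± 12.0·n: M = (-7.3879, 9.4561), D = (7.3879, -9.4561). Equal radii place P and T the same way about A: P = A + 12.0·n = (45.882, 51.075), T = A − 12.0·n = (60.657, 32.163). Then cos ∠ADP = DA·DP / (|DA||DP|), giving 9.4804°.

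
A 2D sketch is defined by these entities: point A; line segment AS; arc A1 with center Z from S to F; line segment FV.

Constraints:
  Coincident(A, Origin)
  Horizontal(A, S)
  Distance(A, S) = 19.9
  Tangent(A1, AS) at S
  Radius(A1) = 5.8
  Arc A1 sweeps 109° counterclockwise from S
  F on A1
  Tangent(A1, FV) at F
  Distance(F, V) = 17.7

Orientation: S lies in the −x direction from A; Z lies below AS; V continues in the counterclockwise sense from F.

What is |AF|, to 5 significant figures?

26.523

A1 meets AS tangentially, so ZS is at right angles to AS, so Z = S + (0, -5.8) = (-19.900, -5.8000). On A1, S sits at bearing 90° from Z; a 109° counterclockwise sweep puts F at bearing 199°, so F = Z + 5.8·(cos 199°, sin 199°) = (-25.384, -7.6883). Then |AF| = |F − A| = 26.523.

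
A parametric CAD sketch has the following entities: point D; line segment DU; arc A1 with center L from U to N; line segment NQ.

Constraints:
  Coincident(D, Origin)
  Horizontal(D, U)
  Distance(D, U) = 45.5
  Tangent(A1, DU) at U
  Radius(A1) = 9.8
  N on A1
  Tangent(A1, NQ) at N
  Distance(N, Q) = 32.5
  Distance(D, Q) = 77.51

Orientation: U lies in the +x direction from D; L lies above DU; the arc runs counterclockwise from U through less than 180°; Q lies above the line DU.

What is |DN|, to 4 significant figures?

54.27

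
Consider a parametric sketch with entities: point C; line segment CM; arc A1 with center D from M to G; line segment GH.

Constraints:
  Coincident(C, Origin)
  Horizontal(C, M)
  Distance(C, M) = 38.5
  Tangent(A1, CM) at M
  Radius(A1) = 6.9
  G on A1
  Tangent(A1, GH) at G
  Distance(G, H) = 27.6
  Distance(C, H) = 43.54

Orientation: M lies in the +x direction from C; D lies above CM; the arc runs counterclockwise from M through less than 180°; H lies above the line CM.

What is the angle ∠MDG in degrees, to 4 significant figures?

125.7°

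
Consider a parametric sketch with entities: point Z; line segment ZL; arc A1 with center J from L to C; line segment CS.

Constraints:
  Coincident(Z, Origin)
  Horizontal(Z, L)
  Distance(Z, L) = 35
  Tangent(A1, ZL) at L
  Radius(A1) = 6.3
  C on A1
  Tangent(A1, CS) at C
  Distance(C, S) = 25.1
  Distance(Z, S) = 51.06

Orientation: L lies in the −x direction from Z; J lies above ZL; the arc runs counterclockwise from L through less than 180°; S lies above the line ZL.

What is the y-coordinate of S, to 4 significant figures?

31.68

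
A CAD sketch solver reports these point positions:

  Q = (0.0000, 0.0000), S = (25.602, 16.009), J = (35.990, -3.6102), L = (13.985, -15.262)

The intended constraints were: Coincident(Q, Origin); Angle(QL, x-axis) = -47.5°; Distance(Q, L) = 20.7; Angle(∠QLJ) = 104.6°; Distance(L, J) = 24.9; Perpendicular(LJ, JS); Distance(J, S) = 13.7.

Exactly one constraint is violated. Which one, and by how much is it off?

Distance(J, S) = 13.7 — off by 8.50.

Q = (0.00, 0.00) ✓; QL at -47.50° ✓; |QL| = 20.70 ✓; ∠QLJ = 104.6° ✓; |LJ| = 24.90 ✓; ∠(LJ, JS) = 90.00° ✓; |JS| = 22.20 ✗.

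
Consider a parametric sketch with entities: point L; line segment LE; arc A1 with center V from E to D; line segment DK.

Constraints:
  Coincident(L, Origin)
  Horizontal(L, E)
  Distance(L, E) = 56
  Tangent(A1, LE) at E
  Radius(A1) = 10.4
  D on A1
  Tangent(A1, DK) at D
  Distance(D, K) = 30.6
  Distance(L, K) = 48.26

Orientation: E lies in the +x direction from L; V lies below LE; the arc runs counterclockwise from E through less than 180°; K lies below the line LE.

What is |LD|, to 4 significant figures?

46.90

L is at the origin; L and E share the same y with |LE| = 56.0 and E on the +x side, so E = (56.00, 0.000). A1 meets LE tangentially, so VE is at right angles to LE, so V = E + (0, -10.4) = (56.00, -10.40). Since VD ⟂ DK (tangency), |VK| = √(10.4² + 30.6²) = 32.32 regardless of where D sits on A1. So K lies on both circle(L, 48.26) and circle(V, 32.32); the below-LE intersection is K = (34.09, -34.16). D is the foot of the tangent from K: D = (46.49, -6.185).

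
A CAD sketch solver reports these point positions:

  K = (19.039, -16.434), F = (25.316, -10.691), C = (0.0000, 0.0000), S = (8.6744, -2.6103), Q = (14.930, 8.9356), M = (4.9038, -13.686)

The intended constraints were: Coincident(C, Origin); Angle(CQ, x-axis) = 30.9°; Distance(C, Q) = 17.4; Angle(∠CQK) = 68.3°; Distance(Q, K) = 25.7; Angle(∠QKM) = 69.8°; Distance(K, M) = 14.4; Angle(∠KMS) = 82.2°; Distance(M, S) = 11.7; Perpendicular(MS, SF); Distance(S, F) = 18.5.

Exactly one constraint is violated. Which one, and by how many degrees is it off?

Perpendicular(MS, SF) — off by 7.10°.

C = (0.00, 0.00) ✓; CQ at 30.90° ✓; |CQ| = 17.40 ✓; ∠CQK = 68.30° ✓; |QK| = 25.70 ✓; ∠QKM = 69.80° ✓; |KM| = 14.40 ✓; ∠KMS = 82.20° ✓; |MS| = 11.70 ✓; ∠(MS, SF) = 97.10° ✗; |SF| = 18.50 ✓.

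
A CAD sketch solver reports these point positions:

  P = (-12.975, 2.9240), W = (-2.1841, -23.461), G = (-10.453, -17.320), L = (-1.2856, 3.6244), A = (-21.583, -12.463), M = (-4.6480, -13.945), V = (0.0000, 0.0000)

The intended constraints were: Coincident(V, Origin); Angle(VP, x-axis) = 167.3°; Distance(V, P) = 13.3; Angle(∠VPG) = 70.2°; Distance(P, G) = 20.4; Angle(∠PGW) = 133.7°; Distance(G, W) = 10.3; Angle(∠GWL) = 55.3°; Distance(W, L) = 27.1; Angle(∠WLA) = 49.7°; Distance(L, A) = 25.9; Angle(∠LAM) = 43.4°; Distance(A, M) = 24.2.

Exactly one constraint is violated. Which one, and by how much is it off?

Distance(A, M) = 24.2 — off by 7.20.

V = (0.00, 0.00) ✓; VP at 167.3° ✓; |VP| = 13.30 ✓; ∠VPG = 70.20° ✓; |PG| = 20.40 ✓; ∠PGW = 133.7° ✓; |GW| = 10.30 ✓; ∠GWL = 55.30° ✓; |WL| = 27.10 ✓; ∠WLA = 49.70° ✓; |LA| = 25.90 ✓; ∠LAM = 43.40° ✓; |AM| = 17.00 ✗.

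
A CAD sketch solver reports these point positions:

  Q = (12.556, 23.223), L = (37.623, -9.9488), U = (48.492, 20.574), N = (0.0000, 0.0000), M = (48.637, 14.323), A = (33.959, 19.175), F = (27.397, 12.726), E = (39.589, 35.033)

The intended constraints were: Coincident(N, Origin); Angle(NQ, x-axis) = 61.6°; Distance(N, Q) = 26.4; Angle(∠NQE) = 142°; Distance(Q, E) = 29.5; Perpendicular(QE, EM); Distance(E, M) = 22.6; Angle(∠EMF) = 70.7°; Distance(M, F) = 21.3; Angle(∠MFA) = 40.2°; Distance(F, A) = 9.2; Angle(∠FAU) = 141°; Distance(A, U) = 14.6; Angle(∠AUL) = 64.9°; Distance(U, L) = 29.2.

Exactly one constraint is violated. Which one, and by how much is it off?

Distance(U, L) = 29.2 — off by 3.20.

N = (0.00, 0.00) ✓; NQ at 61.60° ✓; |NQ| = 26.40 ✓; ∠NQE = 142.0° ✓; |QE| = 29.50 ✓; ∠(QE, EM) = 90.00° ✓; |EM| = 22.60 ✓; ∠EMF = 70.70° ✓; |MF| = 21.30 ✓; ∠MFA = 40.20° ✓; |FA| = 9.201 ✓; ∠FAU = 141.0° ✓; |AU| = 14.60 ✓; ∠AUL = 64.90° ✓; |UL| = 32.40 ✗.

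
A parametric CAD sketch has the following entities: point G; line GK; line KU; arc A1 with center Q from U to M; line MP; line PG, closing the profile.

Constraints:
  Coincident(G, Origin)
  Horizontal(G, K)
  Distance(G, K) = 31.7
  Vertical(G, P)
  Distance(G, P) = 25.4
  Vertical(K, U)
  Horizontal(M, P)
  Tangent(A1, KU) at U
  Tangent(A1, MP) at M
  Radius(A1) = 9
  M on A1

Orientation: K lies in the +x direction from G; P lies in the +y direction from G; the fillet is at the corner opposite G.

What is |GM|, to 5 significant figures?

34.065

G is at the origin; G and K share the same y with |GK| = 31.7 and K on the +x side, so K = (31.700, 0.0000). GP is vertical with |GP| = 25.4 and P on the +y side, so P = (0.0000, 25.400). The virtual corner opposite G is at (31.700, 25.400). The tangent condition forces QU to be normal to KU and the tangent condition forces QM to be normal to MP, with radius 9.0, so the center Q sits 9.0 in from both sides at Q = (22.700, 16.400). That places the tangent points at U = (31.700, 16.400) on KU and M = (22.700, 25.400) on MP. Then |GM| = |M − G| = 34.065.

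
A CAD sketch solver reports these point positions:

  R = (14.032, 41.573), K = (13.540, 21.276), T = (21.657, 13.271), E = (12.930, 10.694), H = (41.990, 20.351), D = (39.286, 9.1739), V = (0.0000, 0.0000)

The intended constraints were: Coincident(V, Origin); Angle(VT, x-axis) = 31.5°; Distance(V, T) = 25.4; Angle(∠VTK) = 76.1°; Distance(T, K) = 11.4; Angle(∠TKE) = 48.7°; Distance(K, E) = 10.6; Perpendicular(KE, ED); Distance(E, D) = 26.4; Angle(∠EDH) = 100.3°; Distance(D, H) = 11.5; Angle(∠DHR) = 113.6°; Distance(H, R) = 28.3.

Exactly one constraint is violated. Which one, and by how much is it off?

Distance(H, R) = 28.3 — off by 6.80.

V = (0.00, 0.00) ✓; VT at 31.50° ✓; |VT| = 25.40 ✓; ∠VTK = 76.10° ✓; |TK| = 11.40 ✓; ∠TKE = 48.70° ✓; |KE| = 10.60 ✓; ∠(KE, ED) = 90.00° ✓; |ED| = 26.40 ✓; ∠EDH = 100.3° ✓; |DH| = 11.50 ✓; ∠DHR = 113.6° ✓; |HR| = 35.10 ✗.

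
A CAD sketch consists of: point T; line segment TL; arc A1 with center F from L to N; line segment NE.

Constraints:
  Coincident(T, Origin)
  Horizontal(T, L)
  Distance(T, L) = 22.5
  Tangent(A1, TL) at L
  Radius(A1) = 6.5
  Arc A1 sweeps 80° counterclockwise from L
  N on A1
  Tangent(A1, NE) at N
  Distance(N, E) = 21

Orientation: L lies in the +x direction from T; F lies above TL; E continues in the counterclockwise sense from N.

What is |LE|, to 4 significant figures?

27.92

T is at the origin; TL is horizontal with |TL| = 22.5 and L on the +x side, so L = (22.50, 0.000). A1 meets TL tangentially, so FL is at right angles to TL, so F = L + (0, 6.5) = (22.50, 6.500). On A1, L sits at bearing -90° from F; an 80° counterclockwise sweep puts N at bearing -10°, so N = F + 6.5·(cos -10°, sin -10°) = (28.90, 5.371). A1 meets NE tangentially, so FN is at right angles to NE, so NE runs along (−sin -10°, cos -10°); with |NE| = 21.0, E = (32.55, 26.05). Then |LE| = |E − L| = 27.92.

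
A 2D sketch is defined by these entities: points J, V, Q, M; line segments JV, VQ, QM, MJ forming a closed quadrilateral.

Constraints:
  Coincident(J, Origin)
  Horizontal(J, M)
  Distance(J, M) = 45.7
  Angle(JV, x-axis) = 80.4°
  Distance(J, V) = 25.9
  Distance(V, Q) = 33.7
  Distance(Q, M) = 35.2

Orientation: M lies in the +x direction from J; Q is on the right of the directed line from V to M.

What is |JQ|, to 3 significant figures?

13.5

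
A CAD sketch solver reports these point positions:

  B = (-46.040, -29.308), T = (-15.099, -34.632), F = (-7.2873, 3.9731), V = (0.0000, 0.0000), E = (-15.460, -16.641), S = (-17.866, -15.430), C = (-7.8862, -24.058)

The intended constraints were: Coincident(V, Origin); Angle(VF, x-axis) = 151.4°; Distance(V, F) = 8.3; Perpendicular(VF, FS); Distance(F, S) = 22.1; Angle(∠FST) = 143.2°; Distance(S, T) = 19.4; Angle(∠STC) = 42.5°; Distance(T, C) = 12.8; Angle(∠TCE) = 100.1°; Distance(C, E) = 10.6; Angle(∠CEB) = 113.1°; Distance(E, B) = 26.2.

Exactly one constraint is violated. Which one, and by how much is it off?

Distance(E, B) = 26.2 — off by 6.90.

V = (0.00, 0.00) ✓; VF at 151.4° ✓; |VF| = 8.300 ✓; ∠(VF, FS) = 90.00° ✓; |FS| = 22.10 ✓; ∠FST = 143.2° ✓; |ST| = 19.40 ✓; ∠STC = 42.50° ✓; |TC| = 12.80 ✓; ∠TCE = 100.1° ✓; |CE| = 10.60 ✓; ∠CEB = 113.1° ✓; |EB| = 33.10 ✗.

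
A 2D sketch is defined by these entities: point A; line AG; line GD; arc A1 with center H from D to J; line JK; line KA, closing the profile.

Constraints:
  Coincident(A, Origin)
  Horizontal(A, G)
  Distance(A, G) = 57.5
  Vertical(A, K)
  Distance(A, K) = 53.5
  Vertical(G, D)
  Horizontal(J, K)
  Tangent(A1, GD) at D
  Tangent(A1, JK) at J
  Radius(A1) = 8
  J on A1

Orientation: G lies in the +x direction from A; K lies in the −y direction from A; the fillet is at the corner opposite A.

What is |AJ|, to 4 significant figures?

72.89

A is at the origin; A and G share the same y with |AG| = 57.5 and G on the +x side, so G = (57.50, 0.000). A and K share the same x with |AK| = 53.5 and K on the −y side, so K = (0.000, -53.50). The virtual corner opposite A is at (57.50, -53.50). Tangency of A1 to GD means the radius HD is perpendicular to GD and A1 meets JK tangentially, so HJ is at right angles to JK, with radius 8.0, so the center H sits 8.0 in from both sides at H = (49.50, -45.50). That places the tangent points at D = (57.50, -45.50) on GD and J = (49.50, -53.50) on JK. Then |AJ| = |J − A| = 72.89.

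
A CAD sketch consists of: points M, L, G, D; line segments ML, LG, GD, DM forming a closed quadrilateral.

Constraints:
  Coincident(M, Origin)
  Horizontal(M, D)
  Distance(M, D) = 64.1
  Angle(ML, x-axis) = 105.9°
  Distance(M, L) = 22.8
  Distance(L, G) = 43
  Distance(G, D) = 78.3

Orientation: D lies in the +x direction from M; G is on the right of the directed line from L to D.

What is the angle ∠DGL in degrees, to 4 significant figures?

67.74°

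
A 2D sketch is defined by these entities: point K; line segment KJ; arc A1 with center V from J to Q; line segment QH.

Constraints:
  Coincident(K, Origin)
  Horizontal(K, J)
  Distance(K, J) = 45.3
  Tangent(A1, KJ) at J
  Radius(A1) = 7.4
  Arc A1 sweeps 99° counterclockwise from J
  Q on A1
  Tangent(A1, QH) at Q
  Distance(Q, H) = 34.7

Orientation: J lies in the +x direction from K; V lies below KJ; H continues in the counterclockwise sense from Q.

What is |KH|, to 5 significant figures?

60.989

K is at the origin; K and J share the same y with |KJ| = 45.3 and J on the +x side, so J = (45.300, 0.0000). The tangent condition forces VJ to be normal to KJ, so V = J + (0, -7.4) = (45.300, -7.4000). On A1, J sits at bearing 90° from V; a 99° counterclockwise sweep puts Q at bearing 189°, so Q = V + 7.4·(cos 189°, sin 189°) = (37.991, -8.5576). Since A1 is tangent to QH there, VQ ⟂ QH, so QH runs along (−sin 189°, cos 189°); with |QH| = 34.7, H = (43.419, -42.830). Then |KH| = |H − K| = 60.989.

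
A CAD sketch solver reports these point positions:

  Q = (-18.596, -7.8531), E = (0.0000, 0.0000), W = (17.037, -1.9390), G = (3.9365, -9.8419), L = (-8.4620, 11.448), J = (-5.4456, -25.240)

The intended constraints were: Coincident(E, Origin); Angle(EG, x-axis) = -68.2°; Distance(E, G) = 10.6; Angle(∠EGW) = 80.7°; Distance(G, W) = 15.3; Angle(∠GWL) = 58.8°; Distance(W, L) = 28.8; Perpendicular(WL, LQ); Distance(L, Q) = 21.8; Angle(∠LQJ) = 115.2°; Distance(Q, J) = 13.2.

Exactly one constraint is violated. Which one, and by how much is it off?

Distance(Q, J) = 13.2 — off by 8.60.

E = (0.00, 0.00) ✓; EG at -68.20° ✓; |EG| = 10.60 ✓; ∠EGW = 80.70° ✓; |GW| = 15.30 ✓; ∠GWL = 58.80° ✓; |WL| = 28.80 ✓; ∠(WL, LQ) = 90.00° ✓; |LQ| = 21.80 ✓; ∠LQJ = 115.2° ✓; |QJ| = 21.80 ✗.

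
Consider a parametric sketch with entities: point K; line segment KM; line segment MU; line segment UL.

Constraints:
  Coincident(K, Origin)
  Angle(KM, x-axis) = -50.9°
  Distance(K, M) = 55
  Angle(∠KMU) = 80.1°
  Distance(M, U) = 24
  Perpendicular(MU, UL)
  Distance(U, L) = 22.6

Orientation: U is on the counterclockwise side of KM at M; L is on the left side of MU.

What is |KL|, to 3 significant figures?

34.8

∠KMU = 80.1°, so MU runs at -50.9° + (180° − 80.1°) = 49.0° from the x-axis; with |MU| = 24.0, U = M + 24.0·(cos 49.0°, sin 49.0°) = (50.4, -24.6). MU ⟂ UL; with |UL| = 22.6 on the left of MU, L = U + 22.6·(-0.755, 0.656) = (33.4, -9.74). Then |KL| = |L − K| = 34.8.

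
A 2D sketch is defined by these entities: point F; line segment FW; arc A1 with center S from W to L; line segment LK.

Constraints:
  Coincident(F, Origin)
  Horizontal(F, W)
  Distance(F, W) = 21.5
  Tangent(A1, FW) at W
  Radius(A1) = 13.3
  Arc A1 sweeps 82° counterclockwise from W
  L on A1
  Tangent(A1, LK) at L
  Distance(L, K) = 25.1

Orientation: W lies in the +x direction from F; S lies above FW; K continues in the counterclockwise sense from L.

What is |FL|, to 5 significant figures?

36.512

F is at the origin; F and W share the same y with |FW| = 21.5 and W on the +x side, so W = (21.500, 0.0000). A1 meets FW tangentially, so SW is at right angles to FW, so S = W + (0, 13.3) = (21.500, 13.300). On A1, W sits at bearing -90° from S; an 82° counterclockwise sweep puts L at bearing -8°, so L = S + 13.3·(cos -8°, sin -8°) = (34.671, 11.449). Then |FL| = |L − F| = 36.512.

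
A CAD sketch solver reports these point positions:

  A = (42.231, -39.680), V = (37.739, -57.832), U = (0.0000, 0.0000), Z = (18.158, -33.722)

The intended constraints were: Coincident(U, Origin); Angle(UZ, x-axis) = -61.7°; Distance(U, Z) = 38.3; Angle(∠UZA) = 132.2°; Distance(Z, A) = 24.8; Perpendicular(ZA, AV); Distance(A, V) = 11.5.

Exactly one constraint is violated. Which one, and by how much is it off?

Distance(A, V) = 11.5 — off by 7.20.

U = (0.00, 0.00) ✓; UZ at -61.70° ✓; |UZ| = 38.30 ✓; ∠UZA = 132.2° ✓; |ZA| = 24.80 ✓; ∠(ZA, AV) = 90.00° ✓; |AV| = 18.70 ✗.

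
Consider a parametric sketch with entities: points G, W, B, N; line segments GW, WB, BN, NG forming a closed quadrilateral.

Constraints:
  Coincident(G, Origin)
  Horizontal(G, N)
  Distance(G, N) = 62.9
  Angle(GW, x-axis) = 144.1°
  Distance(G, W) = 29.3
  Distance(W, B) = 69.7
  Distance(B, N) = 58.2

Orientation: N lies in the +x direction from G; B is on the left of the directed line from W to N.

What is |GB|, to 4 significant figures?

63.59

Checks: |WB| = 69.70 ✓; |BN| = 58.20 ✓.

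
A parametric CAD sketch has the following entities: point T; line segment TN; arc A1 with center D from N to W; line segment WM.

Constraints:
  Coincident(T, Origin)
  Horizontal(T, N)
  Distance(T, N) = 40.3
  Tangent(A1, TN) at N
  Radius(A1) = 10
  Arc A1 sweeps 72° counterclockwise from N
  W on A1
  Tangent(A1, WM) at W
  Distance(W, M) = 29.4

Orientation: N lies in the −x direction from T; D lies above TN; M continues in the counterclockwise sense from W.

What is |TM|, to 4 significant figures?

41.07

T is at the origin; TN is horizontal with |TN| = 40.3 and N on the −x side, so N = (-40.30, 0.000). Tangency of A1 to TN means the radius DN is perpendicular to TN, so D = N + (0, 10) = (-40.30, 10.00). On A1, N sits at bearing -90° from D; a 72° counterclockwise sweep puts W at bearing -18°, so W = D + 10.0·(cos -18°, sin -18°) = (-30.79, 6.910). The tangent condition forces DW to be normal to WM, so WM runs along (−sin -18°, cos -18°); with |WM| = 29.4, M = (-21.70, 34.87). Then |TM| = |M − T| = 41.07.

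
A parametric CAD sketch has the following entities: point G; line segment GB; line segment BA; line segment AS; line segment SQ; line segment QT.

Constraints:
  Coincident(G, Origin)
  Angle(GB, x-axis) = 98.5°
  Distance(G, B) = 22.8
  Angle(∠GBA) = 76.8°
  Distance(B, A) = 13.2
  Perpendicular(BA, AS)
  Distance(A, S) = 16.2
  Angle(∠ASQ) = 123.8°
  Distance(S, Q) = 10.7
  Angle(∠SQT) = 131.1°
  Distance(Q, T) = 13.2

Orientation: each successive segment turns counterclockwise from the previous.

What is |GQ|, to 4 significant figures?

0.8991

G is at the origin; GB runs at 98.5° with length 22.8, so B = (-3.370, 22.55). ∠GBA = 76.8° gives BA at -158.3° from the x-axis; with |BA| = 13.2, A = (-15.63, 17.67). The perpendicularity gives AS at right angles to BA, so AS runs at -68.30°; with |AS| = 16.2, S = (-9.645, 2.617). ∠ASQ = 123.8° gives SQ at -12.10° from the x-axis; with |SQ| = 10.7, Q = (0.8176, 0.3740). Then |GQ| = |Q − G| = 0.8991.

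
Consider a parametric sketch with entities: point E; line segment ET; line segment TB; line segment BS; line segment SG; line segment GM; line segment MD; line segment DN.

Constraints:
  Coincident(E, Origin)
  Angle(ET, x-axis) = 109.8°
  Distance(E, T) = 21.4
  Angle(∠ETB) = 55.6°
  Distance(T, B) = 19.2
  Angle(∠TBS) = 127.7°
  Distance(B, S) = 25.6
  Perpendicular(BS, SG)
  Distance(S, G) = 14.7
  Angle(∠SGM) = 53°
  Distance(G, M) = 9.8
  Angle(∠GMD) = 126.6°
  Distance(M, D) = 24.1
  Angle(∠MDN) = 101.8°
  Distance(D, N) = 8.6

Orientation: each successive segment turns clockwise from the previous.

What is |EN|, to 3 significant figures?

37.4

∠GMD = 126.6° gives MD at 22.7° from the x-axis; with |MD| = 24.1, D = (32.4, 4.79). ∠MDN = 101.8° gives DN at -55.5° from the x-axis; with |DN| = 8.6, N = (37.3, -2.29). Then |EN| = |N − E| = 37.4.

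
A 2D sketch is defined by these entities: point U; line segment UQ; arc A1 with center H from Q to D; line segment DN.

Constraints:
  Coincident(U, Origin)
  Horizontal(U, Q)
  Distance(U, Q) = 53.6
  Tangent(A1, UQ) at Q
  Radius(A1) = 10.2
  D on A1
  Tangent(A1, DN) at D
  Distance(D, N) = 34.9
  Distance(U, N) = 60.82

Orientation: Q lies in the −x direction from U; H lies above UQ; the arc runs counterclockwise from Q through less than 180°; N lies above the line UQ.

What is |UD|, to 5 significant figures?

44.472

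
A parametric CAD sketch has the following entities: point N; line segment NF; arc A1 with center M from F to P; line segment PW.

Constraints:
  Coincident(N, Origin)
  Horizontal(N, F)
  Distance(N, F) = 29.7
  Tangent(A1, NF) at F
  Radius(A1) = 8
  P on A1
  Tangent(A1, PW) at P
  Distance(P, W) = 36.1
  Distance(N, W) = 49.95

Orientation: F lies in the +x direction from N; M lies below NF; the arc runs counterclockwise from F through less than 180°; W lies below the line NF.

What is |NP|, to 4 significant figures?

23.23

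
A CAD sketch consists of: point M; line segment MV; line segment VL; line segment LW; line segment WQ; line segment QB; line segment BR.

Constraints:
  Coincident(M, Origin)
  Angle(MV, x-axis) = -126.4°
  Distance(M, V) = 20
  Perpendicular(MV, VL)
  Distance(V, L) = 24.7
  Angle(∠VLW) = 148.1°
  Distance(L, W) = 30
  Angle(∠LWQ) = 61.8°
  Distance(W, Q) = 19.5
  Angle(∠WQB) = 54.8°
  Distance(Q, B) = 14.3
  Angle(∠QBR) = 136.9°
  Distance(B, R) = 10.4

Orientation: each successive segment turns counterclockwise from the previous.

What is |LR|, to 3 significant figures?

18.2

∠WQB = 54.8° gives QB at -121° from the x-axis; with |QB| = 14.3, B = (22.7, -27.5). ∠QBR = 136.9° gives BR at -78.0° from the x-axis; with |BR| = 10.4, R = (24.9, -37.7). Then |LR| = |R − L| = 18.2.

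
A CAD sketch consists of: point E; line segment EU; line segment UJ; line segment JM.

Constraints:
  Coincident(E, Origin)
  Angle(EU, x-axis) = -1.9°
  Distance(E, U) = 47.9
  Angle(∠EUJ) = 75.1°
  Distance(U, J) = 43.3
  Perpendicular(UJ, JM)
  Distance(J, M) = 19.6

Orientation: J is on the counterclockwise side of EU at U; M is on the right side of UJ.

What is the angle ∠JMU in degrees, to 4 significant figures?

65.65°

E is at the origin; EU runs at -1.9° with length 47.9, so U = 47.9·(cos -1.9°, sin -1.9°) = (47.87, -1.588). ∠EUJ = 75.1°, so UJ runs at -1.9° + (180° − 75.1°) = 103.0° from the x-axis; with |UJ| = 43.3, J = U + 43.3·(cos 103.0°, sin 103.0°) = (38.13, 40.60). UJ is perpendicular to JM; with |JM| = 19.6 on the right of UJ, M = J + 19.6·(0.9744, 0.2250) = (57.23, 45.01). Then cos ∠JMU = MJ·MU / (|MJ||MU|), giving 65.65°.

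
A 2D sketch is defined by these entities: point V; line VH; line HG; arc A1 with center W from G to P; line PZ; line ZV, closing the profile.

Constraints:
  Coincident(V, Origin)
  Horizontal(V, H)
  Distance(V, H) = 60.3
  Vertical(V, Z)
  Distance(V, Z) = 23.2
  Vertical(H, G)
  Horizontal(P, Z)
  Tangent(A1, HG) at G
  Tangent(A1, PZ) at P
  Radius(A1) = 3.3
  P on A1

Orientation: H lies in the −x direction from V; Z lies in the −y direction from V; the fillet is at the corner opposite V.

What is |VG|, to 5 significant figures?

63.499

The virtual corner opposite V is at (-60.300, -23.200). Since A1 is tangent to HG there, WG ⟂ HG and since A1 is tangent to PZ there, WP ⟂ PZ, with radius 3.3, so the center W sits 3.3 in from both sides at W = (-57.000, -19.900). That places the tangent points at G = (-60.300, -19.900) on HG and P = (-57.000, -23.200) on PZ. Then |VG| = |G − V| = 63.499.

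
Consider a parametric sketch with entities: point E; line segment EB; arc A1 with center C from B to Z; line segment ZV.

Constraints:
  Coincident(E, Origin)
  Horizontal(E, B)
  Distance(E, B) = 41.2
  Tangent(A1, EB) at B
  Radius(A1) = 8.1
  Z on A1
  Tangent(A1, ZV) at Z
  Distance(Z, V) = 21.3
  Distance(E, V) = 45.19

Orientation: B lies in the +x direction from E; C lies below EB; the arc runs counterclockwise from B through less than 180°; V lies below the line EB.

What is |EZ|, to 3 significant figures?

34.2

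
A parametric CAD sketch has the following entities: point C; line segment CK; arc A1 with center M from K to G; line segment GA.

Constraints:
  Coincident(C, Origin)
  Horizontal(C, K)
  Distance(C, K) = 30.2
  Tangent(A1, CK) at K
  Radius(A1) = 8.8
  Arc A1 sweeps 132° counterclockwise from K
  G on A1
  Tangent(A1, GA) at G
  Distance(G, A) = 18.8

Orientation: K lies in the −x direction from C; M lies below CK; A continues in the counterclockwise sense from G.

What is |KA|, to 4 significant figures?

29.29

On A1, K sits at bearing 90° from M; a 132° counterclockwise sweep puts G at bearing 222°, so G = M + 8.8·(cos 222°, sin 222°) = (-36.74, -14.69). Tangency of A1 to GA means the radius MG is perpendicular to GA, so GA runs along (−sin 222°, cos 222°); with |GA| = 18.8, A = (-24.16, -28.66). Then |KA| = |A − K| = 29.29.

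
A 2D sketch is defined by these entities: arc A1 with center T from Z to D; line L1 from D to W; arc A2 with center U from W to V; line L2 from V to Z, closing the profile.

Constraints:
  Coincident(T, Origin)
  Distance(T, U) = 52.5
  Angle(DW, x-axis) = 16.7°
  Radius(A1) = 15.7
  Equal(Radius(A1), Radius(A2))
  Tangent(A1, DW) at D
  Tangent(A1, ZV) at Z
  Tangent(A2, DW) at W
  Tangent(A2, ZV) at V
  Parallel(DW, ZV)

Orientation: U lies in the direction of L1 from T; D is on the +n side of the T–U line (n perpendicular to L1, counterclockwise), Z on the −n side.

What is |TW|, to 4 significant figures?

54.80

Tangency of A1 to both parallel lines with radius 15.7 puts D and Z at T ± 15.7·n: D = (-4.512, 15.04), Z = (4.512, -15.04). Equal radii place W and V the same way about U: W = U + 15.7·n = (45.77, 30.12), V = U − 15.7·n = (54.80, 0.04861). Then |TW| = |W − T| = 54.80.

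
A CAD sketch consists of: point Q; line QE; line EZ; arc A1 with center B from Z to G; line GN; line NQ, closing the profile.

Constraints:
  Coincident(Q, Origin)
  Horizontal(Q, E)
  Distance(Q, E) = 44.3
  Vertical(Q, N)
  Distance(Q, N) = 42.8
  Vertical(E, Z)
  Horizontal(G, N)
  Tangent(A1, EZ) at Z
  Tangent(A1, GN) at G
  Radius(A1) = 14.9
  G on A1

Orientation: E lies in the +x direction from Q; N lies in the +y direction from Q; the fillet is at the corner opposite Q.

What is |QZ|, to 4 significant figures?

52.35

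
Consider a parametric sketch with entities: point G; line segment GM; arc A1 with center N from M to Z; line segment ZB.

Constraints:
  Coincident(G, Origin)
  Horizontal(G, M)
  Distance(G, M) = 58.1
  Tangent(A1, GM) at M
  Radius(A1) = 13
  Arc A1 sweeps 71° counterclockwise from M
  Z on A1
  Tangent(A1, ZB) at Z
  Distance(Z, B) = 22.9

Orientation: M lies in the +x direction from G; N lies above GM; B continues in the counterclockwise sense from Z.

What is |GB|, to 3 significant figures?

83.6

G is at the origin; GM is horizontal with |GM| = 58.1 and M on the +x side, so M = (58.1, 0.00). A1 meets GM tangentially, so NM is at right angles to GM, so N = M + (0, 13) = (58.1, 13.0). On A1, M sits at bearing -90° from N; a 71° counterclockwise sweep puts Z at bearing -19°, so Z = N + 13.0·(cos -19°, sin -19°) = (70.4, 8.77). Tangency of A1 to ZB means the radius NZ is perpendicular to ZB, so ZB runs along (−sin -19°, cos -19°); with |ZB| = 22.9, B = (77.8, 30.4). Then |GB| = |B − G| = 83.6.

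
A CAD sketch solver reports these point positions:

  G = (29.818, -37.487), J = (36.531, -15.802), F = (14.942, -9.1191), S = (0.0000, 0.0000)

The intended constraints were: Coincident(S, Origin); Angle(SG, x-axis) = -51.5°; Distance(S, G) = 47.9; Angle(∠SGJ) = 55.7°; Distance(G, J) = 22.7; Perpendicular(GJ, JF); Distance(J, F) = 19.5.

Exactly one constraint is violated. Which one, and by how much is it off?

Distance(J, F) = 19.5 — off by 3.10.

S = (0.00, 0.00) ✓; SG at -51.50° ✓; |SG| = 47.90 ✓; ∠SGJ = 55.70° ✓; |GJ| = 22.70 ✓; ∠(GJ, JF) = 90.00° ✓; |JF| = 22.60 ✗.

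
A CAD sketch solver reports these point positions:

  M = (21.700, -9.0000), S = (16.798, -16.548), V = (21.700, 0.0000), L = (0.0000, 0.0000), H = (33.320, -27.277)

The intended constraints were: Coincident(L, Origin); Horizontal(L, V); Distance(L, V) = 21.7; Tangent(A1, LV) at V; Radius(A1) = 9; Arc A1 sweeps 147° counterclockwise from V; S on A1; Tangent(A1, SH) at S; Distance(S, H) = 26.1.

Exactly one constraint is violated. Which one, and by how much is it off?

Distance(S, H) = 26.1 — off by 6.40.

L = (0.00, 0.00) ✓; L.y = 0.00, V.y = 0.00 ✓; |LV| = 21.70 ✓; ∠(MV, VL) = 90.00° ✓; |MV| = 9.000 ✓; bearing(M→S) − bearing(M→V) = 147.0° ✓; |MS| = 9.000 ✓; ∠(MS, SH) = 90.00° ✓; |SH| = 19.70 ✗.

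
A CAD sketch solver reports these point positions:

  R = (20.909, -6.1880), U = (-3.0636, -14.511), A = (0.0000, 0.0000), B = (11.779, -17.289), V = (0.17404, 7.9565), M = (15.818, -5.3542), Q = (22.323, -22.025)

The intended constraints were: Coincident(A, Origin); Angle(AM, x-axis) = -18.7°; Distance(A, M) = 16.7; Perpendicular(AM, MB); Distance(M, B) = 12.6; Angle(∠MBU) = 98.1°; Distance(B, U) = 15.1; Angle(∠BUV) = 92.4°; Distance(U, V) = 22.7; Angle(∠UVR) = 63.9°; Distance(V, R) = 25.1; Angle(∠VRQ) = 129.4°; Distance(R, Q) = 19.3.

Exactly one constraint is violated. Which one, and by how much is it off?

Distance(R, Q) = 19.3 — off by 3.40.

A = (0.00, 0.00) ✓; AM at -18.70° ✓; |AM| = 16.70 ✓; ∠(AM, MB) = 90.00° ✓; |MB| = 12.60 ✓; ∠MBU = 98.10° ✓; |BU| = 15.10 ✓; ∠BUV = 92.40° ✓; |UV| = 22.70 ✓; ∠UVR = 63.90° ✓; |VR| = 25.10 ✓; ∠VRQ = 129.4° ✓; |RQ| = 15.90 ✗.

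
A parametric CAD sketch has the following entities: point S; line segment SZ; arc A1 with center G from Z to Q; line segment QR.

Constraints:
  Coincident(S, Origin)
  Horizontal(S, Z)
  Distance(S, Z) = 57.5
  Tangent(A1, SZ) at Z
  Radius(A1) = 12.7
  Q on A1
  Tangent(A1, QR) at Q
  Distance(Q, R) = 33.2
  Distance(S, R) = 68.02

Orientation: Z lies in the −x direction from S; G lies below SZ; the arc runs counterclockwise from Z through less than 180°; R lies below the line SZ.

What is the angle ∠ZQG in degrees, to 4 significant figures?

27.59°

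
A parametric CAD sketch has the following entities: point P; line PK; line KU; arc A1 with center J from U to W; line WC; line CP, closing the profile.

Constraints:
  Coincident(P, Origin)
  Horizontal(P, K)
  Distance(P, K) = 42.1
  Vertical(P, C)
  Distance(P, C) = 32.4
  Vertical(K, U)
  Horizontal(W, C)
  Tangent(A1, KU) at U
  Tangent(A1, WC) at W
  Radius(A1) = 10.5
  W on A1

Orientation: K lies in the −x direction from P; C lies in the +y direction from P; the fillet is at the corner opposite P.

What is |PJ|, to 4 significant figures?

38.45

PC is vertical with |PC| = 32.4 and C on the +y side, so C = (0.000, 32.40). The virtual corner opposite P is at (-42.10, 32.40). The tangent condition forces JU to be normal to KU and tangency of A1 to WC means the radius JW is perpendicular to WC, with radius 10.5, so the center J sits 10.5 in from both sides at J = (-31.60, 21.90). Then |PJ| = |J − P| = 38.45.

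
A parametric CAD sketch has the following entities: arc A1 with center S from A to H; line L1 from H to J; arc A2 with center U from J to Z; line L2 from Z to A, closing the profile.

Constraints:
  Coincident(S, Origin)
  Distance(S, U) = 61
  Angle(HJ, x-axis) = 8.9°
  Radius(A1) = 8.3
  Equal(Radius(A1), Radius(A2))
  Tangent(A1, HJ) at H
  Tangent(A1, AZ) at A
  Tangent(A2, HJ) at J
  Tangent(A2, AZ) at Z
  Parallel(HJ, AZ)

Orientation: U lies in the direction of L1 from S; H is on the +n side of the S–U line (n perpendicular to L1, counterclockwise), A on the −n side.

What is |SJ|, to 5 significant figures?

61.562

The slot axis is L1's direction at 8.9°, so u = (cos 8.9°, sin 8.9°) = (0.98796, 0.15471) and n = (−sin 8.9°, cos 8.9°) = (-0.15471, 0.98796). S is at the origin and U lies 61.0 along u from S, so U = 61.0·u = (60.266, 9.4373). Tangency of A1 to both parallel lines with radius 8.3 puts H and A at S ± 8.3·n: H = (-1.2841, 8.2001), A = (1.2841, -8.2001). Equal radii place J and Z the same way about U: J = U + 8.3·n = (58.981, 17.637), Z = U − 8.3·n = (61.550, 1.2373). Then |SJ| = |J − S| = 61.562.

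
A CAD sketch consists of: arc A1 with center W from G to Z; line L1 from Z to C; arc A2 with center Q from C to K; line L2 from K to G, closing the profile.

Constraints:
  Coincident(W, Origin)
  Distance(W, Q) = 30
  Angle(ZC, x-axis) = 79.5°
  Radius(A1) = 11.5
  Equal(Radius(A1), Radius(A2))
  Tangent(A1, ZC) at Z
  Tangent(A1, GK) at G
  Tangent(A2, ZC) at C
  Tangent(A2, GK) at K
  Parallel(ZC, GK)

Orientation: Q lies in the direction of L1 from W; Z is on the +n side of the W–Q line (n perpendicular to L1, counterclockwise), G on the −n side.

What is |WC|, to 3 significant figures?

32.1

Tangency of A1 to both parallel lines with radius 11.5 puts Z and G at W ± 11.5·n: Z = (-11.3, 2.10), G = (11.3, -2.10). Equal radii place C and K the same way about Q: C = Q + 11.5·n = (-5.84, 31.6), K = Q − 11.5·n = (16.8, 27.4). Then |WC| = |C − W| = 32.1.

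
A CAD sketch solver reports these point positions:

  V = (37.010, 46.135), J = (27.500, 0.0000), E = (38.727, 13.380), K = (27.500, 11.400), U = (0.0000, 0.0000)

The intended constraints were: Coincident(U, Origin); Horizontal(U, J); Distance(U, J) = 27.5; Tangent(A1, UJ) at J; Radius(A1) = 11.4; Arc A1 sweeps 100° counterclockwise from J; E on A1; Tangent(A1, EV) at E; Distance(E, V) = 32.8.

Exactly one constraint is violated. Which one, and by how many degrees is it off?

Tangent(A1, EV) at E — off by 7.00°.

U = (0.00, 0.00) ✓; U.y = 0.00, J.y = 0.00 ✓; |UJ| = 27.50 ✓; ∠(KJ, JU) = 90.00° ✓; |KJ| = 11.40 ✓; bearing(K→E) − bearing(K→J) = 100.0° ✓; |KE| = 11.40 ✓; ∠(KE, EV) = 97.00° ✗; |EV| = 32.80 ✓.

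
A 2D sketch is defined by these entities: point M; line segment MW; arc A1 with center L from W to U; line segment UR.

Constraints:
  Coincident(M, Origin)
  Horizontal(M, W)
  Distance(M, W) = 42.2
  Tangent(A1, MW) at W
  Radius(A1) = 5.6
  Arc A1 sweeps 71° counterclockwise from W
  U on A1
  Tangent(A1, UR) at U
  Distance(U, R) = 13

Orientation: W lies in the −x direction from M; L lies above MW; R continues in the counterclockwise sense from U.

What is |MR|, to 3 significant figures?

36.4

M is at the origin; M and W share the same y with |MW| = 42.2 and W on the −x side, so W = (-42.2, 0.00). A1 meets MW tangentially, so LW is at right angles to MW, so L = W + (0, 5.6) = (-42.2, 5.60). On A1, W sits at bearing -90° from L; a 71° counterclockwise sweep puts U at bearing -19°, so U = L + 5.6·(cos -19°, sin -19°) = (-36.9, 3.78). Tangency of A1 to UR means the radius LU is perpendicular to UR, so UR runs along (−sin -19°, cos -19°); with |UR| = 13.0, R = (-32.7, 16.1). Then |MR| = |R − M| = 36.4.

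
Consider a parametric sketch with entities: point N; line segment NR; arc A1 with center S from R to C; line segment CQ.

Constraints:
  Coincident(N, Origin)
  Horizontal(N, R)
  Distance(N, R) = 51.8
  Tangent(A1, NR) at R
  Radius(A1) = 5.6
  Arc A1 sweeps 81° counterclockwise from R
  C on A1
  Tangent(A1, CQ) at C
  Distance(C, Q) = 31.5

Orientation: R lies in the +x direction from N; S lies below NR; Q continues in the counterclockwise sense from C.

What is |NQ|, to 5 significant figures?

54.711

N is at the origin; NR is horizontal with |NR| = 51.8 and R on the +x side, so R = (51.800, 0.0000). Tangency of A1 to NR means the radius SR is perpendicular to NR, so S = R + (0, -5.6) = (51.800, -5.6000). On A1, R sits at bearing 90° from S; an 81° counterclockwise sweep puts C at bearing 171°, so C = S + 5.6·(cos 171°, sin 171°) = (46.269, -4.7240). The tangent condition forces SC to be normal to CQ, so CQ runs along (−sin 171°, cos 171°); with |CQ| = 31.5, Q = (41.341, -35.836). Then |NQ| = |Q − N| = 54.711.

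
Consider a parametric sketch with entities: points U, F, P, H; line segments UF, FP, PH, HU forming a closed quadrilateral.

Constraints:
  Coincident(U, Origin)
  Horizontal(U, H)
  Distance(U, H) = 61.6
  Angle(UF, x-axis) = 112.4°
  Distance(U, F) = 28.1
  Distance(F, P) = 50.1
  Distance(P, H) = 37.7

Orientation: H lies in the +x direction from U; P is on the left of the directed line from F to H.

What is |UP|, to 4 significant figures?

49.56

U is at the origin; U and H share the same y with |UH| = 61.6 and H in +x, so H = (61.6, 0). UF runs at 112.4° with |UF| = 28.1, so F = (-10.71, 25.98). P is determined by |FP| = 50.1 and |PH| = 37.7 together: it lies at the intersection of circle(F, 50.1) and circle(H, 37.7). With |FH| = 76.83, the foot of the radical line on FH is 45.50 from F and the perpendicular offset is √(50.1² − 45.50²) = 20.97. Taking the left-of-FH solution: P = (39.20, 30.33).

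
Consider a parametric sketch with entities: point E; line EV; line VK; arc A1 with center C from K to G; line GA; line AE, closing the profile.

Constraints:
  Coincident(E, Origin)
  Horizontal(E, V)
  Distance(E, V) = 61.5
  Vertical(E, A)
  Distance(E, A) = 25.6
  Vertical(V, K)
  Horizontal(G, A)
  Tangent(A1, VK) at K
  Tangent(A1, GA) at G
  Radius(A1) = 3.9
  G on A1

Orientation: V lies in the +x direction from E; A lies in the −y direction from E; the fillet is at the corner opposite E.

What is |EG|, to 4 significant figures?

63.03

E is at the origin; EV is horizontal with |EV| = 61.5 and V on the +x side, so V = (61.50, 0.000). E and A share the same x with |EA| = 25.6 and A on the −y side, so A = (0.000, -25.60). The virtual corner opposite E is at (61.50, -25.60). A1 meets VK tangentially, so CK is at right angles to VK and tangency of A1 to GA means the radius CG is perpendicular to GA, with radius 3.9, so the center C sits 3.9 in from both sides at C = (57.60, -21.70). That places the tangent points at K = (61.50, -21.70) on VK and G = (57.60, -25.60) on GA. Then |EG| = |G − E| = 63.03.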